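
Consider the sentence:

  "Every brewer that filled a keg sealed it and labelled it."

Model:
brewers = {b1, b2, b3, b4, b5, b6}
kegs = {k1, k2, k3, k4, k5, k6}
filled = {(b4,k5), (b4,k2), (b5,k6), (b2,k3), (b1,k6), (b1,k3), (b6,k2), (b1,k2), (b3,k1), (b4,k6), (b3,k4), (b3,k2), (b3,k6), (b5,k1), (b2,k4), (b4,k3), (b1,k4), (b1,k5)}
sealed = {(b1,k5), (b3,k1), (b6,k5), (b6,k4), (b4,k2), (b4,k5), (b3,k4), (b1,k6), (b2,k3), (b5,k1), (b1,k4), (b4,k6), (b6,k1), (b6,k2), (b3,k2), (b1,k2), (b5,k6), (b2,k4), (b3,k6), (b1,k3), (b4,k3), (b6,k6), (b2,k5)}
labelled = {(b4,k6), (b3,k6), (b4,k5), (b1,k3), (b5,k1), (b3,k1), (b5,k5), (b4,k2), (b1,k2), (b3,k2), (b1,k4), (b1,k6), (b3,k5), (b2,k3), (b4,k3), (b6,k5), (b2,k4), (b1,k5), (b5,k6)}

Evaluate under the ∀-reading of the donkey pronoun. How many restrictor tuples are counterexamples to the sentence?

"it" takes "a keg" as antecedent — a donkey pronoun bound across the clause boundary.
Strong reading: for every (b,k) with filled(b,k), sealed(b,k) ∧ labelled(b,k).
Restrictor pairs: (b1,k2) ✓  (b1,k3) ✓  (b1,k4) ✓  (b1,k5) ✓  (b1,k6) ✓  (b2,k3) ✓  (b2,k4) ✓  (b3,k1) ✓  (b3,k2) ✓  (b3,k4) ✗  (b3,k6) ✓  (b4,k2) ✓  (b4,k3) ✓  (b4,k5) ✓  (b4,k6) ✓  (b5,k1) ✓  (b5,k6) ✓  (b6,k2) ✗
Counterexamples (restrictor pairs failing the scope): 2.

2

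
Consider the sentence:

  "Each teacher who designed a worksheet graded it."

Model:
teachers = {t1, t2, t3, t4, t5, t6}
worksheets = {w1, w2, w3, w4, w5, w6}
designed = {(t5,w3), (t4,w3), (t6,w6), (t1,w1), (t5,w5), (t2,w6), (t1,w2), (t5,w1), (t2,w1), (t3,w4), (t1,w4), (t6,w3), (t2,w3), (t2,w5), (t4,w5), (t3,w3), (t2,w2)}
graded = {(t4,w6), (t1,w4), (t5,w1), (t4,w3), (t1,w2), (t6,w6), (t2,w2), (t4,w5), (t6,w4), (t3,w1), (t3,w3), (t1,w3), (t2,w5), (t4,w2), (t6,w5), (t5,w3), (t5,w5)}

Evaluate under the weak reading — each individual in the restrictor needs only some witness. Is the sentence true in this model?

"it" takes "a worksheet" as antecedent — a donkey pronoun bound across the clause boundary.
Weak reading: every teacher t with some designed-worksheet has at least one designed-worksheet w such that graded(t,w).
Per teacher: t1:✓  t2:✓  t3:✓  t4:✓  t5:✓  t6:✓
Every teacher in the restrictor has a witness.

True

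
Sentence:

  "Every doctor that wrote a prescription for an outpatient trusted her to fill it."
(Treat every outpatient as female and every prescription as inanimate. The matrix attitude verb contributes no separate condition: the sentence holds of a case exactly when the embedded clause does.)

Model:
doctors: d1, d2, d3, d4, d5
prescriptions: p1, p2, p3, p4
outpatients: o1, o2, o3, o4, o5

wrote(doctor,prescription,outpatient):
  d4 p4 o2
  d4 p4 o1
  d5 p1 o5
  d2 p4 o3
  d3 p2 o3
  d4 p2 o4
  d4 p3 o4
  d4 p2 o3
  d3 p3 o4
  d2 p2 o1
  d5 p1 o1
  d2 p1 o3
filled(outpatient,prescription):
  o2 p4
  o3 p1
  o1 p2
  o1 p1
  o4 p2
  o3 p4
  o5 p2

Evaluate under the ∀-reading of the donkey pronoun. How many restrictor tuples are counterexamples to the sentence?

"her" takes "an outpatient" as antecedent and "it" takes "a prescription"; both are donkey pronouns co-varying with the restrictor.
Strong reading: for every (d,p,o) with wrote(d,p,o), filled(o,p).
Restrictor triples: (d2,p1,o3)→filled(o3,p1) ✓  (d2,p2,o1)→filled(o1,p2) ✓  (d2,p4,o3)→filled(o3,p4) ✓  (d3,p2,o3)→filled(o3,p2) ✗  (d3,p3,o4)→filled(o4,p3) ✗  (d4,p2,o3)→filled(o3,p2) ✗  (d4,p2,o4)→filled(o4,p2) ✓  (d4,p3,o4)→filled(o4,p3) ✗  (d4,p4,o1)→filled(o1,p4) ✗  (d4,p4,o2)→filled(o2,p4) ✓  (d5,p1,o1)→filled(o1,p1) ✓  (d5,p1,o5)→filled(o5,p1) ✗
Counterexamples (restrictor triples failing the scope): 6.

6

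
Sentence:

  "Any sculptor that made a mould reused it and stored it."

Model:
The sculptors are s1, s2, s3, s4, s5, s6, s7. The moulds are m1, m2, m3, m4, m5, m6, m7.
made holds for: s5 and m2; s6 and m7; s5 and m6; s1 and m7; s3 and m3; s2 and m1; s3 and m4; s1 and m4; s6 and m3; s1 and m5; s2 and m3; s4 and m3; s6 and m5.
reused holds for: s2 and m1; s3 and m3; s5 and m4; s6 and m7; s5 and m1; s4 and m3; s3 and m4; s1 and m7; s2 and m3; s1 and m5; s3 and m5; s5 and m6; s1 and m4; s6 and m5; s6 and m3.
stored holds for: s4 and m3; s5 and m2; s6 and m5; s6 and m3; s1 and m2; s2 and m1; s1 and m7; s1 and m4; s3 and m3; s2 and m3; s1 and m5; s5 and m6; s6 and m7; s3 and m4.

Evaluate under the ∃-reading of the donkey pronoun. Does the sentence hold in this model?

"it" takes "a mould" as antecedent — a donkey pronoun bound across the clause boundary.
Weak reading: every sculptor s with some made-mould has at least one made-mould m such that reused(s,m) ∧ stored(s,m).
Per sculptor: s1:✓  s2:✓  s3:✓  s4:✓  s5:✓  s6:✓
Every sculptor in the restrictor has a witness.

True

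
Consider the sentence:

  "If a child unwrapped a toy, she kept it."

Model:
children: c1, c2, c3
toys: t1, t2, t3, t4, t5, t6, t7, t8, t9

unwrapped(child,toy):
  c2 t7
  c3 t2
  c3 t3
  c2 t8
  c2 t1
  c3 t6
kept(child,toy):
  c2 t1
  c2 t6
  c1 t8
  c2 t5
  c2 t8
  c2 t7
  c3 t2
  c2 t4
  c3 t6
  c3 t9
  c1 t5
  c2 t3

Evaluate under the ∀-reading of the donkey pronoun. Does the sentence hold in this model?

False

"it" takes "a toy" as antecedent — a donkey pronoun bound across the clause boundary.
Strong reading: for every (c,t) with unwrapped(c,t), kept(c,t).
Restrictor pairs: (c2,t1) ✓  (c2,t7) ✓  (c2,t8) ✓  (c3,t2) ✓  (c3,t3) ✗  (c3,t6) ✓
Counterexample: (c3,t3) is in unwrapped but fails the scope.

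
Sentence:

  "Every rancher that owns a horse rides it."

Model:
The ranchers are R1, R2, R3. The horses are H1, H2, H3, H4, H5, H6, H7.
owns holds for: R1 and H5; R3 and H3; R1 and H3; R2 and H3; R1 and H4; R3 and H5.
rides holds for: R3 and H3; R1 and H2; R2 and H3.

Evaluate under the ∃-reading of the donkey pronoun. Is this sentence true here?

False

"it" takes "a horse" as antecedent — a donkey pronoun bound across the clause boundary.
Weak reading: every rancher r with some owns-horse has at least one owns-horse h such that rides(r,h).
Per rancher: R1:✗  R2:✓  R3:✓
R1 has no witness among its owns-horses.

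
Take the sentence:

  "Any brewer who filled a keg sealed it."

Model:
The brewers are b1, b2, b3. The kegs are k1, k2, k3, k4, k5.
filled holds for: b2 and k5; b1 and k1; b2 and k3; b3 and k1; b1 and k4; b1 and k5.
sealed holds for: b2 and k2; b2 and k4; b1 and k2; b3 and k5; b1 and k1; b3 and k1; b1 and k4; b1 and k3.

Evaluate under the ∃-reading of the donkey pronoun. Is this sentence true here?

"it" takes "a keg" as antecedent — a donkey pronoun bound across the clause boundary.
Weak reading: every brewer b with some filled-keg has at least one filled-keg k such that sealed(b,k).
Per brewer: b1:✓  b2:✗  b3:✓
b2 has no witness among its filled-kegs.

False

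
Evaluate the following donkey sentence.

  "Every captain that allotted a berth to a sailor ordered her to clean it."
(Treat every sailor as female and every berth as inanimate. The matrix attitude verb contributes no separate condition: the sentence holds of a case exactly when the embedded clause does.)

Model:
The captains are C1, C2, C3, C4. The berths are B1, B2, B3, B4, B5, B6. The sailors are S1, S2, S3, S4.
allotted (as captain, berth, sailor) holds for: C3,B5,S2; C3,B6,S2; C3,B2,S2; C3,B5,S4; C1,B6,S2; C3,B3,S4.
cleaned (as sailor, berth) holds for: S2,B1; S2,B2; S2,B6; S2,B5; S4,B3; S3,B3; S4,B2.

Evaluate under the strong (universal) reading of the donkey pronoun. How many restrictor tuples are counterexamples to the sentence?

"her" takes "a sailor" as antecedent and "it" takes "a berth"; both are donkey pronouns co-varying with the restrictor.
Strong reading: for every (c,b,s) with allotted(c,b,s), cleaned(s,b).
Restrictor triples: (C1,B6,S2)→cleaned(S2,B6) ✓  (C3,B2,S2)→cleaned(S2,B2) ✓  (C3,B3,S4)→cleaned(S4,B3) ✓  (C3,B5,S2)→cleaned(S2,B5) ✓  (C3,B5,S4)→cleaned(S4,B5) ✗  (C3,B6,S2)→cleaned(S2,B6) ✓
Counterexamples (restrictor triples failing the scope): 1.

1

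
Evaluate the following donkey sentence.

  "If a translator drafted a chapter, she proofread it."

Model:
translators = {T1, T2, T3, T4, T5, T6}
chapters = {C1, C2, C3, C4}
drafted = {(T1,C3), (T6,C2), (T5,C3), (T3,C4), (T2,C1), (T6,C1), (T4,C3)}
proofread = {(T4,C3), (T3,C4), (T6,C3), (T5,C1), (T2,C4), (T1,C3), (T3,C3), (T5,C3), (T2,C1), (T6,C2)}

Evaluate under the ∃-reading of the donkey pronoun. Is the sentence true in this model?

True

"it" takes "a chapter" as antecedent — a donkey pronoun bound across the clause boundary.
Weak reading: every translator t with some drafted-chapter has at least one drafted-chapter c such that proofread(t,c).
Per translator: T1:✓  T2:✓  T3:✓  T4:✓  T5:✓  T6:✓
Every translator in the restrictor has a witness.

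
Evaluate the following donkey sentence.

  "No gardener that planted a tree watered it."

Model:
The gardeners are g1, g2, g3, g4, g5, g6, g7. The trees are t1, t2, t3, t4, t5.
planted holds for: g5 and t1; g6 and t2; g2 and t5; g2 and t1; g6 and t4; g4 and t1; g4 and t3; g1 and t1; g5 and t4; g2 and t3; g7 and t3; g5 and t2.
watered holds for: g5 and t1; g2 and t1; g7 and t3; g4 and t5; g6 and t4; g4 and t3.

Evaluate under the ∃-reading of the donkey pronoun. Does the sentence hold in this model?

"it" takes "a tree" as antecedent — a donkey pronoun bound across the clause boundary.
Truth condition: for no (g,t) with planted(g,t) does watered(g,t) hold.
Restrictor pairs — does the scope hold? (g1,t1):fails  (g2,t1):holds  (g2,t3):fails  (g2,t5):fails  (g4,t1):fails  (g4,t3):holds  (g5,t1):holds  (g5,t2):fails  (g5,t4):fails  (g6,t2):fails  (g6,t4):holds  (g7,t3):holds
Scope holds for 5 pair(s), so the sentence is false.

False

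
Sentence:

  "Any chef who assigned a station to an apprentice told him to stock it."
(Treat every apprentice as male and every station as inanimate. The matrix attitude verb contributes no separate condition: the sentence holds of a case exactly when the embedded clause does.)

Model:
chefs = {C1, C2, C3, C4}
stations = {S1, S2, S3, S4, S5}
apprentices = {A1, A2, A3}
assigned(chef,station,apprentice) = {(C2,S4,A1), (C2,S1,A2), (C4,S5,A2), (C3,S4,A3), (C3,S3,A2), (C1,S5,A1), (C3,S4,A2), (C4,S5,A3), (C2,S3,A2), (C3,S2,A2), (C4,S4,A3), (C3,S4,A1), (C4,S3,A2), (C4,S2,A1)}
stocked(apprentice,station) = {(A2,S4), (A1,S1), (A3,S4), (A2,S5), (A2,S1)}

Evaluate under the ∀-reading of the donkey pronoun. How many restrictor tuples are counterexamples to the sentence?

9

"him" takes "an apprentice" as antecedent and "it" takes "a station"; both are donkey pronouns co-varying with the restrictor.
Strong reading: for every (c,s,a) with assigned(c,s,a), stocked(a,s).
Restrictor triples: (C1,S5,A1)→stocked(A1,S5) ✗  (C2,S1,A2)→stocked(A2,S1) ✓  (C2,S3,A2)→stocked(A2,S3) ✗  (C2,S4,A1)→stocked(A1,S4) ✗  (C3,S2,A2)→stocked(A2,S2) ✗  (C3,S3,A2)→stocked(A2,S3) ✗  (C3,S4,A1)→stocked(A1,S4) ✗  (C3,S4,A2)→stocked(A2,S4) ✓  (C3,S4,A3)→stocked(A3,S4) ✓  (C4,S2,A1)→stocked(A1,S2) ✗  (C4,S3,A2)→stocked(A2,S3) ✗  (C4,S4,A3)→stocked(A3,S4) ✓  (C4,S5,A2)→stocked(A2,S5) ✓  (C4,S5,A3)→stocked(A3,S5) ✗
Counterexamples (restrictor triples failing the scope): 9.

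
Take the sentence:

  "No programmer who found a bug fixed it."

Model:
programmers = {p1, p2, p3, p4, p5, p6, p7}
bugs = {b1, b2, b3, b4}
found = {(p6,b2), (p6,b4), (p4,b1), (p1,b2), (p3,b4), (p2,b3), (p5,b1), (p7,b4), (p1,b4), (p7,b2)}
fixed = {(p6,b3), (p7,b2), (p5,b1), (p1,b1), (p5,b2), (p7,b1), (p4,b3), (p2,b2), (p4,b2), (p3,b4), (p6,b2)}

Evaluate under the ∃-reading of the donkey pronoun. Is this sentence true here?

False

"it" takes "a bug" as antecedent — a donkey pronoun bound across the clause boundary.
Truth condition: for no (p,b) with found(p,b) does fixed(p,b) hold.
Restrictor pairs — does the scope hold? (p1,b2):fails  (p1,b4):fails  (p2,b3):fails  (p3,b4):holds  (p4,b1):fails  (p5,b1):holds  (p6,b2):holds  (p6,b4):fails  (p7,b2):holds  (p7,b4):fails
Scope holds for 4 pair(s), so the sentence is false.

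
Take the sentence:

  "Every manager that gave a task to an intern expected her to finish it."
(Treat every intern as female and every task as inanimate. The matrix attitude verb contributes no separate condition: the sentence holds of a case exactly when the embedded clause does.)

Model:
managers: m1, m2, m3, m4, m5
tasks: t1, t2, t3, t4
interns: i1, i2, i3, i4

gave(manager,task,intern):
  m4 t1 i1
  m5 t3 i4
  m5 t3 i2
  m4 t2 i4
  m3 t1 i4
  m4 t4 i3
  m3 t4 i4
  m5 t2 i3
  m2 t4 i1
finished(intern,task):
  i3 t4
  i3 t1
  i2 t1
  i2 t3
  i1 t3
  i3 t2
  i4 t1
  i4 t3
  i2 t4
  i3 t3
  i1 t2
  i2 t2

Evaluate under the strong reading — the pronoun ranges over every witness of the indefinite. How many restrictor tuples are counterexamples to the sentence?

"her" takes "an intern" as antecedent and "it" takes "a task"; both are donkey pronouns co-varying with the restrictor.
Strong reading: for every (m,t,i) with gave(m,t,i), finished(i,t).
Restrictor triples: (m2,t4,i1)→finished(i1,t4) ✗  (m3,t1,i4)→finished(i4,t1) ✓  (m3,t4,i4)→finished(i4,t4) ✗  (m4,t1,i1)→finished(i1,t1) ✗  (m4,t2,i4)→finished(i4,t2) ✗  (m4,t4,i3)→finished(i3,t4) ✓  (m5,t2,i3)→finished(i3,t2) ✓  (m5,t3,i2)→finished(i2,t3) ✓  (m5,t3,i4)→finished(i4,t3) ✓
Counterexamples (restrictor triples failing the scope): 4.

4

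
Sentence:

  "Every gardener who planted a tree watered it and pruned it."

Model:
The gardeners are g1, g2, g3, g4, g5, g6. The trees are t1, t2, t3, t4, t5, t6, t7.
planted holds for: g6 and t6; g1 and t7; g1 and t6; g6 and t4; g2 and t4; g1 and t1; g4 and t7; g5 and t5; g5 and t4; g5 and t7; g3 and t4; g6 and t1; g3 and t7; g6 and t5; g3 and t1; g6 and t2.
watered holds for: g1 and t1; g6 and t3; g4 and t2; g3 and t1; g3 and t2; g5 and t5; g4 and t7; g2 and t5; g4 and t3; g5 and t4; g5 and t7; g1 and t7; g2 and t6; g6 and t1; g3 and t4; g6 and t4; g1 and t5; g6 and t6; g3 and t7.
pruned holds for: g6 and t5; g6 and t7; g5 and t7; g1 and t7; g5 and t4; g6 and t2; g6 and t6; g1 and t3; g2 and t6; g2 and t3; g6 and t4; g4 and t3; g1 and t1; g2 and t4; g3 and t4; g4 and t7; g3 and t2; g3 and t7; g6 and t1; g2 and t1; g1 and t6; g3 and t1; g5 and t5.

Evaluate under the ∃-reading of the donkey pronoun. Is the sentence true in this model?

False

"it" takes "a tree" as antecedent — a donkey pronoun bound across the clause boundary.
Weak reading: every gardener g with some planted-tree has at least one planted-tree t such that watered(g,t) ∧ pruned(g,t).
Per gardener: g1:✓  g2:✗  g3:✓  g4:✓  g5:✓  g6:✓
g2 has no witness among its planted-trees.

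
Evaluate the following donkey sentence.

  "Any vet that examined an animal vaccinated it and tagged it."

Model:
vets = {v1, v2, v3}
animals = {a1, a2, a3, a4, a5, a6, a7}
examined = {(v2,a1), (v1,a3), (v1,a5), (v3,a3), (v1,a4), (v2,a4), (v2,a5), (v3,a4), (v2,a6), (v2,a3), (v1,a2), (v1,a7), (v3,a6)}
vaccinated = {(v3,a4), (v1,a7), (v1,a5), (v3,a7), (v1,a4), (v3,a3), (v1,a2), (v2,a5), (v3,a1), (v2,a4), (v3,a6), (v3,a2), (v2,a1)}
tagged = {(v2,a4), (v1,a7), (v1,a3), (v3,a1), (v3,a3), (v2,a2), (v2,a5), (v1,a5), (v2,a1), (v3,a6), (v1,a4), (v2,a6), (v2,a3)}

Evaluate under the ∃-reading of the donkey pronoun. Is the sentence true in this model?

True

"it" takes "an animal" as antecedent — a donkey pronoun bound across the clause boundary.
Weak reading: every vet v with some examined-animal has at least one examined-animal a such that vaccinated(v,a) ∧ tagged(v,a).
Per vet: v1:✓  v2:✓  v3:✓
Every vet in the restrictor has a witness.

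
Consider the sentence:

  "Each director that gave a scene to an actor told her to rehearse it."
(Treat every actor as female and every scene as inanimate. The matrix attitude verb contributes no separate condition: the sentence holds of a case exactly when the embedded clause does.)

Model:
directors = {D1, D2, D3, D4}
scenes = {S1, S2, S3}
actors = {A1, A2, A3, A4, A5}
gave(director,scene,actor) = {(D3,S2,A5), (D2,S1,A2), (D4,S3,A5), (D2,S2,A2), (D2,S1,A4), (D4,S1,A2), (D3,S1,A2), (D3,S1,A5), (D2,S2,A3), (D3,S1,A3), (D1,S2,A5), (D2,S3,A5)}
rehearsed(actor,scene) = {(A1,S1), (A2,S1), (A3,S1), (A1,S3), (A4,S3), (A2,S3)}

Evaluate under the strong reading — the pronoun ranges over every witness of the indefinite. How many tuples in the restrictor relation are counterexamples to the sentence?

8

"her" takes "an actor" as antecedent and "it" takes "a scene"; both are donkey pronouns co-varying with the restrictor.
Strong reading: for every (d,s,a) with gave(d,s,a), rehearsed(a,s).
Restrictor triples: (D1,S2,A5)→rehearsed(A5,S2) ✗  (D2,S1,A2)→rehearsed(A2,S1) ✓  (D2,S1,A4)→rehearsed(A4,S1) ✗  (D2,S2,A2)→rehearsed(A2,S2) ✗  (D2,S2,A3)→rehearsed(A3,S2) ✗  (D2,S3,A5)→rehearsed(A5,S3) ✗  (D3,S1,A2)→rehearsed(A2,S1) ✓  (D3,S1,A3)→rehearsed(A3,S1) ✓  (D3,S1,A5)→rehearsed(A5,S1) ✗  (D3,S2,A5)→rehearsed(A5,S2) ✗  (D4,S1,A2)→rehearsed(A2,S1) ✓  (D4,S3,A5)→rehearsed(A5,S3) ✗
Counterexamples (restrictor triples failing the scope): 8.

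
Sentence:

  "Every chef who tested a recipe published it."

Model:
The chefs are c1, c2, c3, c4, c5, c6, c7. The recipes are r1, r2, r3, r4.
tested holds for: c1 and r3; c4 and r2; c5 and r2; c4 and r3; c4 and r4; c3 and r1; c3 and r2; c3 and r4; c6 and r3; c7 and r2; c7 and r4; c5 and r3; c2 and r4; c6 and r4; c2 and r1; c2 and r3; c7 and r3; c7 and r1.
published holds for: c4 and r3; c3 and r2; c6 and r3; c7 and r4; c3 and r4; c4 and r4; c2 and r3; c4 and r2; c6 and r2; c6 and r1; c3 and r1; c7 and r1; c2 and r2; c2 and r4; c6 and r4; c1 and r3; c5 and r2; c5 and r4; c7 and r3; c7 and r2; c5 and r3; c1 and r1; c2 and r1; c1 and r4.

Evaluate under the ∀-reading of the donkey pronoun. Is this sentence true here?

"it" takes "a recipe" as antecedent — a donkey pronoun bound across the clause boundary.
Strong reading: for every (c,r) with tested(c,r), published(c,r).
Restrictor pairs: (c1,r3) ✓  (c2,r1) ✓  (c2,r3) ✓  (c2,r4) ✓  (c3,r1) ✓  (c3,r2) ✓  (c3,r4) ✓  (c4,r2) ✓  (c4,r3) ✓  (c4,r4) ✓  (c5,r2) ✓  (c5,r3) ✓  (c6,r3) ✓  (c6,r4) ✓  (c7,r1) ✓  (c7,r2) ✓  (c7,r3) ✓  (c7,r4) ✓
Every restrictor pair satisfies the scope.

True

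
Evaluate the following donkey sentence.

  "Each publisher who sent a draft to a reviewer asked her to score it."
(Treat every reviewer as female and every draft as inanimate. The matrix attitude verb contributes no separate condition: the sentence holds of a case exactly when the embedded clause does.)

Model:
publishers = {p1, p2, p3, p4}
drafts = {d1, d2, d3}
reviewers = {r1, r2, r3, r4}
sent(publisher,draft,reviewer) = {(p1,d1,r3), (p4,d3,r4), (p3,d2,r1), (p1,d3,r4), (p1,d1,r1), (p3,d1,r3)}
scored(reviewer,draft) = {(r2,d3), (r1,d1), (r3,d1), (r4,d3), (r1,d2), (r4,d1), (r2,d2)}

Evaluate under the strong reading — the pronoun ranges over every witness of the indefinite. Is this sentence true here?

"her" takes "a reviewer" as antecedent and "it" takes "a draft"; both are donkey pronouns co-varying with the restrictor.
Strong reading: for every (p,d,r) with sent(p,d,r), scored(r,d).
Restrictor triples: (p1,d1,r1)→scored(r1,d1) ✓  (p1,d1,r3)→scored(r3,d1) ✓  (p1,d3,r4)→scored(r4,d3) ✓  (p3,d1,r3)→scored(r3,d1) ✓  (p3,d2,r1)→scored(r1,d2) ✓  (p4,d3,r4)→scored(r4,d3) ✓
Every restrictor triple satisfies the scope.

True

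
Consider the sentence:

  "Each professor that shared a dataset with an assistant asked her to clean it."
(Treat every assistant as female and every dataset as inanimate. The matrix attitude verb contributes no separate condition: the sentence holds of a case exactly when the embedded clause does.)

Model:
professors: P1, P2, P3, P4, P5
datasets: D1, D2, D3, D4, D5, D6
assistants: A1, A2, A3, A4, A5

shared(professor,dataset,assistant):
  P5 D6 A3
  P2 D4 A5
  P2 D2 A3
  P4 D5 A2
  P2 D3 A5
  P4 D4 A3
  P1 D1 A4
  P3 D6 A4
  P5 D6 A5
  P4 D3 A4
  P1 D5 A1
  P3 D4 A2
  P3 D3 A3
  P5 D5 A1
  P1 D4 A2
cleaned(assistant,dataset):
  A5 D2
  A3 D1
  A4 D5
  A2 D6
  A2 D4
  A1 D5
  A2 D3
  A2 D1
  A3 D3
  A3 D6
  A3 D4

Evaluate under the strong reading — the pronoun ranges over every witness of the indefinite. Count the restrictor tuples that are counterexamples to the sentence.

8

"her" takes "an assistant" as antecedent and "it" takes "a dataset"; both are donkey pronouns co-varying with the restrictor.
Strong reading: for every (p,d,a) with shared(p,d,a), cleaned(a,d).
Restrictor triples: (P1,D1,A4)→cleaned(A4,D1) ✗  (P1,D4,A2)→cleaned(A2,D4) ✓  (P1,D5,A1)→cleaned(A1,D5) ✓  (P2,D2,A3)→cleaned(A3,D2) ✗  (P2,D3,A5)→cleaned(A5,D3) ✗  (P2,D4,A5)→cleaned(A5,D4) ✗  (P3,D3,A3)→cleaned(A3,D3) ✓  (P3,D4,A2)→cleaned(A2,D4) ✓  (P3,D6,A4)→cleaned(A4,D6) ✗  (P4,D3,A4)→cleaned(A4,D3) ✗  (P4,D4,A3)→cleaned(A3,D4) ✓  (P4,D5,A2)→cleaned(A2,D5) ✗  (P5,D5,A1)→cleaned(A1,D5) ✓  (P5,D6,A3)→cleaned(A3,D6) ✓  (P5,D6,A5)→cleaned(A5,D6) ✗
Counterexamples (restrictor triples failing the scope): 8.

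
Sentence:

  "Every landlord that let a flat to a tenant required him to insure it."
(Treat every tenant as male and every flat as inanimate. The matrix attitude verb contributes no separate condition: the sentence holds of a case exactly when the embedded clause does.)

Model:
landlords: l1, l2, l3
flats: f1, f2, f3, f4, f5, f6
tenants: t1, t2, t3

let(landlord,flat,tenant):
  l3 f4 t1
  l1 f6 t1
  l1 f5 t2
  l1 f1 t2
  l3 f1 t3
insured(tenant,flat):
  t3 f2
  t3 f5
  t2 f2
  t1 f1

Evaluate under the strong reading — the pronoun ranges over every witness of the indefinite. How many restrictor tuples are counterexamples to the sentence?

"him" takes "a tenant" as antecedent and "it" takes "a flat"; both are donkey pronouns co-varying with the restrictor.
Strong reading: for every (l,f,t) with let(l,f,t), insured(t,f).
Restrictor triples: (l1,f1,t2)→insured(t2,f1) ✗  (l1,f5,t2)→insured(t2,f5) ✗  (l1,f6,t1)→insured(t1,f6) ✗  (l3,f1,t3)→insured(t3,f1) ✗  (l3,f4,t1)→insured(t1,f4) ✗
Counterexamples (restrictor triples failing the scope): 5.

5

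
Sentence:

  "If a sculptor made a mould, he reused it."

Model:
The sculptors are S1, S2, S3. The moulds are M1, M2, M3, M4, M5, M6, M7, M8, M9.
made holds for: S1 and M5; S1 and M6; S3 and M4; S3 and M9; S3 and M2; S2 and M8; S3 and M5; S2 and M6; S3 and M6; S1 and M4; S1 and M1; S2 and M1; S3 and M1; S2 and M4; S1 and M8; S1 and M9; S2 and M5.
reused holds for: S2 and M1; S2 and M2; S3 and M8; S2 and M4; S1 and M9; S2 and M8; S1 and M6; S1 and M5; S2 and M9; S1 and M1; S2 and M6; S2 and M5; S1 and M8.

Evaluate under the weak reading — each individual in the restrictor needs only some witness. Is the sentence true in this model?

False

"it" takes "a mould" as antecedent — a donkey pronoun bound across the clause boundary.
Weak reading: every sculptor s with some made-mould has at least one made-mould m such that reused(s,m).
Per sculptor: S1:✓  S2:✓  S3:✗
S3 has no witness among its made-moulds.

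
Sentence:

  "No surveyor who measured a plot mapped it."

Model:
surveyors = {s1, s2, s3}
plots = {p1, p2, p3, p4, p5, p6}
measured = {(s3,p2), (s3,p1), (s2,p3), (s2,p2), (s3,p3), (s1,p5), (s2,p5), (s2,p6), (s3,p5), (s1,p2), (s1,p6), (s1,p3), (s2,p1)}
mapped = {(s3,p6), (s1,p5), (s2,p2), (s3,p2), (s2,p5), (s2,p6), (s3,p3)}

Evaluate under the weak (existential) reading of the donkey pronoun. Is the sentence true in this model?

False

"it" takes "a plot" as antecedent — a donkey pronoun bound across the clause boundary.
Truth condition: for no (s,p) with measured(s,p) does mapped(s,p) hold.
Restrictor pairs — does the scope hold? (s1,p2):fails  (s1,p3):fails  (s1,p5):holds  (s1,p6):fails  (s2,p1):fails  (s2,p2):holds  (s2,p3):fails  (s2,p5):holds  (s2,p6):holds  (s3,p1):fails  (s3,p2):holds  (s3,p3):holds  (s3,p5):fails
Scope holds for 6 pair(s), so the sentence is false.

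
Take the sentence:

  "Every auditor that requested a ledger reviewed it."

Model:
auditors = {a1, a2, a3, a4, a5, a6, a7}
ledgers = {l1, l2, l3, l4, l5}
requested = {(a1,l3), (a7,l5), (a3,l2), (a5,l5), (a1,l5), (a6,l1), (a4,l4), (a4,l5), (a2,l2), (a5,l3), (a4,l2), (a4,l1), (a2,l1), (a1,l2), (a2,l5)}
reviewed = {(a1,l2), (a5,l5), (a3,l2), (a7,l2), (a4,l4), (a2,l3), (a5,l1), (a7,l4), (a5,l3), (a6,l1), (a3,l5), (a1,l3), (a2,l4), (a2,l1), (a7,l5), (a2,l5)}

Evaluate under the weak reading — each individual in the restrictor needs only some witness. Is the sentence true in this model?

True

"it" takes "a ledger" as antecedent — a donkey pronoun bound across the clause boundary.
Weak reading: every auditor a with some requested-ledger has at least one requested-ledger l such that reviewed(a,l).
Per auditor: a1:✓  a2:✓  a3:✓  a4:✓  a5:✓  a6:✓  a7:✓
Every auditor in the restrictor has a witness.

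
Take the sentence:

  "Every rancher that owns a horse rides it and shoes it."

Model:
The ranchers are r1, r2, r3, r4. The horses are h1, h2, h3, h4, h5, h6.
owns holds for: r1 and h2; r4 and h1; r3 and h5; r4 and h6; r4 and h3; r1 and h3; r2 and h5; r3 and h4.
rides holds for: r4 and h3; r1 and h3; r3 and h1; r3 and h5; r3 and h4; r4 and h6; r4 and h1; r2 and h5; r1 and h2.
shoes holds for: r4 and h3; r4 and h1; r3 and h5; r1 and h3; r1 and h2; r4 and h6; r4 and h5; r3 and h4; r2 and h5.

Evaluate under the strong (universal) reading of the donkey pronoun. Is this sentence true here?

"it" takes "a horse" as antecedent — a donkey pronoun bound across the clause boundary.
Strong reading: for every (r,h) with owns(r,h), rides(r,h) ∧ shoes(r,h).
Restrictor pairs: (r1,h2) ✓  (r1,h3) ✓  (r2,h5) ✓  (r3,h4) ✓  (r3,h5) ✓  (r4,h1) ✓  (r4,h3) ✓  (r4,h6) ✓
Every restrictor pair satisfies the scope.

True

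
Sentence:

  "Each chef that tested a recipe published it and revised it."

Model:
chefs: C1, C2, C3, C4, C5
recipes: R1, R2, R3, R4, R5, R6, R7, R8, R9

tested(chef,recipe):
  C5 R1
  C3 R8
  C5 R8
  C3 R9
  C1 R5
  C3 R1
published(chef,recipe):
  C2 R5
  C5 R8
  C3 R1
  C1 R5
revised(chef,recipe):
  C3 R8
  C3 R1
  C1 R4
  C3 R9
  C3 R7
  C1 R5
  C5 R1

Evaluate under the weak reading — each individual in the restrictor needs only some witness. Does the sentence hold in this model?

"it" takes "a recipe" as antecedent — a donkey pronoun bound across the clause boundary.
Weak reading: every chef c with some tested-recipe has at least one tested-recipe r such that published(c,r) ∧ revised(c,r).
Per chef: C1:✓  C3:✓  C5:✗
C5 has no witness among its tested-recipes.

False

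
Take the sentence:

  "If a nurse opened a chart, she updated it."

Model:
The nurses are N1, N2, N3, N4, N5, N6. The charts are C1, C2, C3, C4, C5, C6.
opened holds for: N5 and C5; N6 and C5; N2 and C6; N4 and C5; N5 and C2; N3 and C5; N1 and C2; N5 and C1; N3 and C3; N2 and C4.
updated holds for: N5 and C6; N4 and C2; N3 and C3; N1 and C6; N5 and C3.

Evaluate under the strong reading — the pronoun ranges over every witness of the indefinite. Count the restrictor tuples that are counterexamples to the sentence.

"it" takes "a chart" as antecedent — a donkey pronoun bound across the clause boundary.
Strong reading: for every (n,c) with opened(n,c), updated(n,c).
Restrictor pairs: (N1,C2) ✗  (N2,C4) ✗  (N2,C6) ✗  (N3,C3) ✓  (N3,C5) ✗  (N4,C5) ✗  (N5,C1) ✗  (N5,C2) ✗  (N5,C5) ✗  (N6,C5) ✗
Counterexamples (restrictor pairs failing the scope): 9.

9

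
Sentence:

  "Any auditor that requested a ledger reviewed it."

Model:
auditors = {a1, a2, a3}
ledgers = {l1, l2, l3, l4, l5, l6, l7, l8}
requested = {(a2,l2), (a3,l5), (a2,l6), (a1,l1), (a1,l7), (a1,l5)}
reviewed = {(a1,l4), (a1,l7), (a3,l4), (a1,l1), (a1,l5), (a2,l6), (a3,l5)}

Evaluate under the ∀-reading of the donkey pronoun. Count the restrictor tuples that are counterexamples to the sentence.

1

"it" takes "a ledger" as antecedent — a donkey pronoun bound across the clause boundary.
Strong reading: for every (a,l) with requested(a,l), reviewed(a,l).
Restrictor pairs: (a1,l1) ✓  (a1,l5) ✓  (a1,l7) ✓  (a2,l2) ✗  (a2,l6) ✓  (a3,l5) ✓
Counterexamples (restrictor pairs failing the scope): 1.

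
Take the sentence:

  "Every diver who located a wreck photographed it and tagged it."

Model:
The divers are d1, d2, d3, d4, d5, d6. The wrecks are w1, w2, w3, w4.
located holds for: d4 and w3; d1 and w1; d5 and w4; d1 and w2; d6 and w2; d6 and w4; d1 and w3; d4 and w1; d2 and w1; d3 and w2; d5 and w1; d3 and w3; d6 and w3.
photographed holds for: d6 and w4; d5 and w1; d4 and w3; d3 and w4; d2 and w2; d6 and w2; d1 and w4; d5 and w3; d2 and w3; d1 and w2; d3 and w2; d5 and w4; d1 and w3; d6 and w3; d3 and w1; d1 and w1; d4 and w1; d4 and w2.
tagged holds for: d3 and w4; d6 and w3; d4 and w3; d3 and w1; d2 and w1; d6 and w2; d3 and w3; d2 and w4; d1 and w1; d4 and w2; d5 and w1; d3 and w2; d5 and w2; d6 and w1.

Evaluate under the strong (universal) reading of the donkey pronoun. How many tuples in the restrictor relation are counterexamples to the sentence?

"it" takes "a wreck" as antecedent — a donkey pronoun bound across the clause boundary.
Strong reading: for every (d,w) with located(d,w), photographed(d,w) ∧ tagged(d,w).
Restrictor pairs: (d1,w1) ✓  (d1,w2) ✗  (d1,w3) ✗  (d2,w1) ✗  (d3,w2) ✓  (d3,w3) ✗  (d4,w1) ✗  (d4,w3) ✓  (d5,w1) ✓  (d5,w4) ✗  (d6,w2) ✓  (d6,w3) ✓  (d6,w4) ✗
Counterexamples (restrictor pairs failing the scope): 7.

7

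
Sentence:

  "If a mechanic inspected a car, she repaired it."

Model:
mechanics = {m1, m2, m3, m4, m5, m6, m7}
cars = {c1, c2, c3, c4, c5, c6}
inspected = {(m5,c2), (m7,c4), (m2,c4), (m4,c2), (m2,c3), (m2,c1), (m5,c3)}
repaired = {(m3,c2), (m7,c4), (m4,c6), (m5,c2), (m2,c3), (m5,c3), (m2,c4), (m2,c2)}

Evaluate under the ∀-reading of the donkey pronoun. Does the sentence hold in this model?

False

"it" takes "a car" as antecedent — a donkey pronoun bound across the clause boundary.
Strong reading: for every (m,c) with inspected(m,c), repaired(m,c).
Restrictor pairs: (m2,c1) ✗  (m2,c3) ✓  (m2,c4) ✓  (m4,c2) ✗  (m5,c2) ✓  (m5,c3) ✓  (m7,c4) ✓
Counterexample: (m2,c1) is in inspected but fails the scope.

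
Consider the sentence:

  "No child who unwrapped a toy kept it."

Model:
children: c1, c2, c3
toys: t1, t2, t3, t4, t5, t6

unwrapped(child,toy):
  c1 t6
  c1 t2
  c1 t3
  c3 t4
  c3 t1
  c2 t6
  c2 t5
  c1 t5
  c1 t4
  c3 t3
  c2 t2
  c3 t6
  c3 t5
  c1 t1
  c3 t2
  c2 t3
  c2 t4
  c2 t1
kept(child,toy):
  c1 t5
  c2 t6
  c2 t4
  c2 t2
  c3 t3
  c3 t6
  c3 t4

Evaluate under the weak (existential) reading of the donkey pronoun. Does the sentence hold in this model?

"it" takes "a toy" as antecedent — a donkey pronoun bound across the clause boundary.
Truth condition: for no (c,t) with unwrapped(c,t) does kept(c,t) hold.
Restrictor pairs — does the scope hold? (c1,t1):fails  (c1,t2):fails  (c1,t3):fails  (c1,t4):fails  (c1,t5):holds  (c1,t6):fails  (c2,t1):fails  (c2,t2):holds  (c2,t3):fails  (c2,t4):holds  (c2,t5):fails  (c2,t6):holds  (c3,t1):fails  (c3,t2):fails  (c3,t3):holds  (c3,t4):holds  (c3,t5):fails  (c3,t6):holds
Scope holds for 7 pair(s), so the sentence is false.

False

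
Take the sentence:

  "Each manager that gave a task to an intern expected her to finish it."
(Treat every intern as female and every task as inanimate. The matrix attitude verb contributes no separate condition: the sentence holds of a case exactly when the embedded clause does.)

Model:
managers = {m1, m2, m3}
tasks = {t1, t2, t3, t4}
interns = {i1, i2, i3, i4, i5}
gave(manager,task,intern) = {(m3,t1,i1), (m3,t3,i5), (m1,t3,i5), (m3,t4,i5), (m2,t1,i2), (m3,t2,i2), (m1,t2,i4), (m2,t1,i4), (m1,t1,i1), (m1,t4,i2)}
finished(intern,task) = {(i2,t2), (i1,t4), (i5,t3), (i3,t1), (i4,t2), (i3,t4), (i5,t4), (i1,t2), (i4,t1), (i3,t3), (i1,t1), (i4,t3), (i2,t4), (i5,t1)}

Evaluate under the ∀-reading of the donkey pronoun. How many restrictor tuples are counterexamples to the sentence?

1

"her" takes "an intern" as antecedent and "it" takes "a task"; both are donkey pronouns co-varying with the restrictor.
Strong reading: for every (m,t,i) with gave(m,t,i), finished(i,t).
Restrictor triples: (m1,t1,i1)→finished(i1,t1) ✓  (m1,t2,i4)→finished(i4,t2) ✓  (m1,t3,i5)→finished(i5,t3) ✓  (m1,t4,i2)→finished(i2,t4) ✓  (m2,t1,i2)→finished(i2,t1) ✗  (m2,t1,i4)→finished(i4,t1) ✓  (m3,t1,i1)→finished(i1,t1) ✓  (m3,t2,i2)→finished(i2,t2) ✓  (m3,t3,i5)→finished(i5,t3) ✓  (m3,t4,i5)→finished(i5,t4) ✓
Counterexamples (restrictor triples failing the scope): 1.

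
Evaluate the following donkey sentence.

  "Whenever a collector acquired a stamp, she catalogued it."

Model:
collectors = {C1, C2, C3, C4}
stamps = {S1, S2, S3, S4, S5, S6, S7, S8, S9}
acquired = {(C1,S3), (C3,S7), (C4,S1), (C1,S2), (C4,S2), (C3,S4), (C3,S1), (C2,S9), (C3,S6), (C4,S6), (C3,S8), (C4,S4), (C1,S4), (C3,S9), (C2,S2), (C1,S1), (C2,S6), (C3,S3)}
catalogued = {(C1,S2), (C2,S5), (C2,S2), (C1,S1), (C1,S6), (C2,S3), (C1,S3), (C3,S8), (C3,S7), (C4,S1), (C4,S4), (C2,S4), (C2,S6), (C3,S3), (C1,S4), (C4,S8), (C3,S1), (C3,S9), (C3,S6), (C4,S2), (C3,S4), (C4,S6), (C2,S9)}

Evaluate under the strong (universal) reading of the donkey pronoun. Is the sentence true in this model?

"it" takes "a stamp" as antecedent — a donkey pronoun bound across the clause boundary.
Strong reading: for every (c,s) with acquired(c,s), catalogued(c,s).
Restrictor pairs: (C1,S1) ✓  (C1,S2) ✓  (C1,S3) ✓  (C1,S4) ✓  (C2,S2) ✓  (C2,S6) ✓  (C2,S9) ✓  (C3,S1) ✓  (C3,S3) ✓  (C3,S4) ✓  (C3,S6) ✓  (C3,S7) ✓  (C3,S8) ✓  (C3,S9) ✓  (C4,S1) ✓  (C4,S2) ✓  (C4,S4) ✓  (C4,S6) ✓
Every restrictor pair satisfies the scope.

True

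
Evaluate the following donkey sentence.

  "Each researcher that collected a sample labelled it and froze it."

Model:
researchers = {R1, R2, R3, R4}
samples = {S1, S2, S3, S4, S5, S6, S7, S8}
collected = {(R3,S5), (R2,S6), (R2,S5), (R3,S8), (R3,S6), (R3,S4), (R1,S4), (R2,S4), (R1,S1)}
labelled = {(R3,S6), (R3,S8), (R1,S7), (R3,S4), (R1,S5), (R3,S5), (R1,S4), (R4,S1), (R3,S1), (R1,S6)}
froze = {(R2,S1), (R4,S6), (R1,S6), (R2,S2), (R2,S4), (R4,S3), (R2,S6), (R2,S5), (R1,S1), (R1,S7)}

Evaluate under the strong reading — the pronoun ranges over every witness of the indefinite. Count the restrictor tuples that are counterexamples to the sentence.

"it" takes "a sample" as antecedent — a donkey pronoun bound across the clause boundary.
Strong reading: for every (r,s) with collected(r,s), labelled(r,s) ∧ froze(r,s).
Restrictor pairs: (R1,S1) ✗  (R1,S4) ✗  (R2,S4) ✗  (R2,S5) ✗  (R2,S6) ✗  (R3,S4) ✗  (R3,S5) ✗  (R3,S6) ✗  (R3,S8) ✗
Counterexamples (restrictor pairs failing the scope): 9.

9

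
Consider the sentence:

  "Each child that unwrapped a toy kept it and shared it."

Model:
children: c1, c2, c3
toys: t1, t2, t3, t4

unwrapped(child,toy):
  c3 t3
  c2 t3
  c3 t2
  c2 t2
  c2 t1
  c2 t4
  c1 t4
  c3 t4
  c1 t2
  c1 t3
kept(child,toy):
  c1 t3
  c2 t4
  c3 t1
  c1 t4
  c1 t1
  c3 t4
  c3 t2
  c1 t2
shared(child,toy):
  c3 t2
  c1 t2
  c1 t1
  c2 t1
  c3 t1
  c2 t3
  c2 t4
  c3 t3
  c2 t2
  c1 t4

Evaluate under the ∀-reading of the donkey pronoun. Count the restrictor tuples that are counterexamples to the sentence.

"it" takes "a toy" as antecedent — a donkey pronoun bound across the clause boundary.
Strong reading: for every (c,t) with unwrapped(c,t), kept(c,t) ∧ shared(c,t).
Restrictor pairs: (c1,t2) ✓  (c1,t3) ✗  (c1,t4) ✓  (c2,t1) ✗  (c2,t2) ✗  (c2,t3) ✗  (c2,t4) ✓  (c3,t2) ✓  (c3,t3) ✗  (c3,t4) ✗
Counterexamples (restrictor pairs failing the scope): 6.

6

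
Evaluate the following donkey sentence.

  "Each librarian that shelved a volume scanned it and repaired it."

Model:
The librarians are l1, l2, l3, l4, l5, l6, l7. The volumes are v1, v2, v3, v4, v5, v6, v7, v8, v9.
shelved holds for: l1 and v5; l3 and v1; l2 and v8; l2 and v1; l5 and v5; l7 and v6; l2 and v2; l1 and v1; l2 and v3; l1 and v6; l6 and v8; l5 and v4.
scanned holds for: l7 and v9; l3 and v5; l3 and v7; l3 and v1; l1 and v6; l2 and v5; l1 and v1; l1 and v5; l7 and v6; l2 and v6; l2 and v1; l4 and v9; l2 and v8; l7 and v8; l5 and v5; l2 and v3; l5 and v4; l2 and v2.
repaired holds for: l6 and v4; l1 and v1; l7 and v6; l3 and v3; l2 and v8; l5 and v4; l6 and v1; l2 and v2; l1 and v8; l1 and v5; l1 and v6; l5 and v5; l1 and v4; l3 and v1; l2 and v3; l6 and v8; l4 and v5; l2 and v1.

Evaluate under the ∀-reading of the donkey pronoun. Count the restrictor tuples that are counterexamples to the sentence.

"it" takes "a volume" as antecedent — a donkey pronoun bound across the clause boundary.
Strong reading: for every (l,v) with shelved(l,v), scanned(l,v) ∧ repaired(l,v).
Restrictor pairs: (l1,v1) ✓  (l1,v5) ✓  (l1,v6) ✓  (l2,v1) ✓  (l2,v2) ✓  (l2,v3) ✓  (l2,v8) ✓  (l3,v1) ✓  (l5,v4) ✓  (l5,v5) ✓  (l6,v8) ✗  (l7,v6) ✓
Counterexamples (restrictor pairs failing the scope): 1.

1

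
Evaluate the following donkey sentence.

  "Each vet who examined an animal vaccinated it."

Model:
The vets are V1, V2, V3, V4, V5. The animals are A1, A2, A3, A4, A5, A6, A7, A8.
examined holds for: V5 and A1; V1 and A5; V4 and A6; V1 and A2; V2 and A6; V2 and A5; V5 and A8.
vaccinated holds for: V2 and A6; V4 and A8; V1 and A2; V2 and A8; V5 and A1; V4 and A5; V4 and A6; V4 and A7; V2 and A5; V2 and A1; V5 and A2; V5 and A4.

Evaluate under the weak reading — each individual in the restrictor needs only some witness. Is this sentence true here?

True

"it" takes "an animal" as antecedent — a donkey pronoun bound across the clause boundary.
Weak reading: every vet v with some examined-animal has at least one examined-animal a such that vaccinated(v,a).
Per vet: V1:✓  V2:✓  V4:✓  V5:✓
Every vet in the restrictor has a witness.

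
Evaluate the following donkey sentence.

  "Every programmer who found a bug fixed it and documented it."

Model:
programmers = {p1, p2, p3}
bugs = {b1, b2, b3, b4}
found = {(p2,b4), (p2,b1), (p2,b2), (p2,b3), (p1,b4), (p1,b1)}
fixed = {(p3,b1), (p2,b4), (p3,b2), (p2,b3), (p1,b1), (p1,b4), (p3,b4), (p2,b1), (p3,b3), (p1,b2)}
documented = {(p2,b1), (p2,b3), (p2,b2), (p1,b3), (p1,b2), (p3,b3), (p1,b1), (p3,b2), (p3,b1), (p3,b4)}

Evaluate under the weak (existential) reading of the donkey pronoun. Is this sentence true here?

True

"it" takes "a bug" as antecedent — a donkey pronoun bound across the clause boundary.
Weak reading: every programmer p with some found-bug has at least one found-bug b such that fixed(p,b) ∧ documented(p,b).
Per programmer: p1:✓  p2:✓
Every programmer in the restrictor has a witness.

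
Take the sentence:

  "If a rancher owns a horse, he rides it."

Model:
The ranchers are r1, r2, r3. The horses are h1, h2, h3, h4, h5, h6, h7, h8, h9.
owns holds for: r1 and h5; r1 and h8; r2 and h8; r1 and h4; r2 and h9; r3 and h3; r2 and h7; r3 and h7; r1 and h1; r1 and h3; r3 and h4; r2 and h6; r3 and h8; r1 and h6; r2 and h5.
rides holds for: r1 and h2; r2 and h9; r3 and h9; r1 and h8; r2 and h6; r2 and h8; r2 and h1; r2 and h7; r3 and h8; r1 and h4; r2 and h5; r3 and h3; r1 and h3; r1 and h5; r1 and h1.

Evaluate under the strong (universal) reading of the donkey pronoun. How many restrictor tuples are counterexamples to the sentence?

3

"it" takes "a horse" as antecedent — a donkey pronoun bound across the clause boundary.
Strong reading: for every (r,h) with owns(r,h), rides(r,h).
Restrictor pairs: (r1,h1) ✓  (r1,h3) ✓  (r1,h4) ✓  (r1,h5) ✓  (r1,h6) ✗  (r1,h8) ✓  (r2,h5) ✓  (r2,h6) ✓  (r2,h7) ✓  (r2,h8) ✓  (r2,h9) ✓  (r3,h3) ✓  (r3,h4) ✗  (r3,h7) ✗  (r3,h8) ✓
Counterexamples (restrictor pairs failing the scope): 3.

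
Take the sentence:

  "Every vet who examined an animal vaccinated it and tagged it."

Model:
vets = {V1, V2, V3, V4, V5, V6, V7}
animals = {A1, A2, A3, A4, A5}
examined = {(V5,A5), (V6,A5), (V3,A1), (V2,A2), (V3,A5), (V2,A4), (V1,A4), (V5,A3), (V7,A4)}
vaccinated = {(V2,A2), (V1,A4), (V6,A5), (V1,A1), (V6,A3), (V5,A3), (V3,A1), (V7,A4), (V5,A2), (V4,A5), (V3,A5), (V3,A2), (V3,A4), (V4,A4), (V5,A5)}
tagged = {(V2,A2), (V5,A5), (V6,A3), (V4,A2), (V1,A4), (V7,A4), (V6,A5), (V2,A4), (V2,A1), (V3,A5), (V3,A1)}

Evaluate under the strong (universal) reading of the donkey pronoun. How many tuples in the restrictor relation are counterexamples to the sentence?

2

"it" takes "an animal" as antecedent — a donkey pronoun bound across the clause boundary.
Strong reading: for every (v,a) with examined(v,a), vaccinated(v,a) ∧ tagged(v,a).
Restrictor pairs: (V1,A4) ✓  (V2,A2) ✓  (V2,A4) ✗  (V3,A1) ✓  (V3,A5) ✓  (V5,A3) ✗  (V5,A5) ✓  (V6,A5) ✓  (V7,A4) ✓
Counterexamples (restrictor pairs failing the scope): 2.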